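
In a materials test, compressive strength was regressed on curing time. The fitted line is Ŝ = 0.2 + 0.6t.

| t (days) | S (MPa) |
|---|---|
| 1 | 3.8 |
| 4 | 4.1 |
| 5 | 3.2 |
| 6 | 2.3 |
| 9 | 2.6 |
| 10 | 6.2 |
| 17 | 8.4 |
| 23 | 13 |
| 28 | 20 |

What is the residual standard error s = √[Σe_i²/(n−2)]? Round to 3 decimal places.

s = 2.283

t=1: Ŝ = 0.2 + 0.6·1 = 0.8; e = 3.8 − 0.8 = 3
t=4: Ŝ = 0.2 + 0.6·4 = 2.6; e = 4.1 − 2.6 = 1.5
t=5: Ŝ = 0.2 + 0.6·5 = 3.2; e = 3.2 − 3.2 = 0
t=6: Ŝ = 0.2 + 0.6·6 = 3.8; e = 2.3 − 3.8 = -1.5
t=9: Ŝ = 0.2 + 0.6·9 = 5.6; e = 2.6 − 5.6 = -3
t=10: Ŝ = 0.2 + 0.6·10 = 6.2; e = 6.2 − 6.2 = 0
t=17: Ŝ = 0.2 + 0.6·17 = 10.4; e = 8.4 − 10.4 = -2
t=23: Ŝ = 0.2 + 0.6·23 = 14; e = 13 − 14 = -1
t=28: Ŝ = 0.2 + 0.6·28 = 17; e = 20 − 17 = 3
SSE = 9 + 2.25 + 0 + 2.25 + 9 + 0 + 4 + 1 + 9 = 36.5
s = √(36.5/7) = √5.21429 ≈ 2.283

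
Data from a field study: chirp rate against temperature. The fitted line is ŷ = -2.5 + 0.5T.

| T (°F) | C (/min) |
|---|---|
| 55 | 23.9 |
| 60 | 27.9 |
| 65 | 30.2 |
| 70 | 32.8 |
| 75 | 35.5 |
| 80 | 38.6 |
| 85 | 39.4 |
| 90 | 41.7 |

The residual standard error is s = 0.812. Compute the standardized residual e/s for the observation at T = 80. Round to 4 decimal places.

1.3547

ŷ = -2.5 + 0.5·80 = 37.5
e = 38.6 − 37.5 = 1.1
e/s = 1.1 / 0.812 = 1.3547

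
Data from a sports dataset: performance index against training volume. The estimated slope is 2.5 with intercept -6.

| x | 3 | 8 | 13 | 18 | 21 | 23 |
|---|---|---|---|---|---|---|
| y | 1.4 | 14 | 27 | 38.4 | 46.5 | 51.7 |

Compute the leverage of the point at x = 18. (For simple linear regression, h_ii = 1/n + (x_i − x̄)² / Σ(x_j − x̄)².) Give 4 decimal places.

x̄ = (3 + 8 + 13 + 18 + 21 + 23)/6 = 14.3333
Σ(x − x̄)² = 128.444 + 40.1111 + 1.77778 + 13.4444 + 44.4444 + 75.1111 = 303.333
h = 1/6 + (3.66667)²/303.333 = 0.166667 + 0.0443223 = 0.2110

h = 0.2110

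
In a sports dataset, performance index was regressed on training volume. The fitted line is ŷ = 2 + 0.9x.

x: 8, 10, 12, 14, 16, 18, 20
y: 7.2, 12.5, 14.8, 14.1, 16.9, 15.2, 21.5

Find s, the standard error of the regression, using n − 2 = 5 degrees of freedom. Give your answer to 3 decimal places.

x=8: ŷ = 2 + 0.9·8 = 9.2; r = 7.2 − 9.2 = -2
x=10: ŷ = 2 + 0.9·10 = 11; r = 12.5 − 11 = 1.5
x=12: ŷ = 2 + 0.9·12 = 12.8; r = 14.8 − 12.8 = 2
x=14: ŷ = 2 + 0.9·14 = 14.6; r = 14.1 − 14.6 = -0.5
x=16: ŷ = 2 + 0.9·16 = 16.4; r = 16.9 − 16.4 = 0.5
x=18: ŷ = 2 + 0.9·18 = 18.2; r = 15.2 − 18.2 = -3
x=20: ŷ = 2 + 0.9·20 = 20; r = 21.5 − 20 = 1.5
SSE = 4 + 2.25 + 4 + 0.25 + 0.25 + 9 + 2.25 = 22
s = √(22/5) = √4.4 ≈ 2.098

s = 2.098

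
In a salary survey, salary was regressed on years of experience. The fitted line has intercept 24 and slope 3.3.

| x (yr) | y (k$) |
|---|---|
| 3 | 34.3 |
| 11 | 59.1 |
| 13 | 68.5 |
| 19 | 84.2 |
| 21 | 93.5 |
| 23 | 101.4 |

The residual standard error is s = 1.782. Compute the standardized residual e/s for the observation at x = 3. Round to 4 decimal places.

ŷ = 24 + 3.3·3 = 33.9
e = 34.3 − 33.9 = 0.4
e/s = 0.4 / 1.782 = 0.2245

0.2245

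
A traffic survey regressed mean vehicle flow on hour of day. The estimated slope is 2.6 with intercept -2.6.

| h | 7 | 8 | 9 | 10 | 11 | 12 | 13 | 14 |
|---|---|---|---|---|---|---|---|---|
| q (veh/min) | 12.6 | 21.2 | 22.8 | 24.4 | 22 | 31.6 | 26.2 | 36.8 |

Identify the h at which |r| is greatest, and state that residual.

h = 13, r = -5

h=7: q̂ = -2.6 + 2.6·7 = 15.6; r = 12.6 − 15.6 = -3
h=8: q̂ = -2.6 + 2.6·8 = 18.2; r = 21.2 − 18.2 = 3
h=9: q̂ = -2.6 + 2.6·9 = 20.8; r = 22.8 − 20.8 = 2
h=10: q̂ = -2.6 + 2.6·10 = 23.4; r = 24.4 − 23.4 = 1
h=11: q̂ = -2.6 + 2.6·11 = 26; r = 22 − 26 = -4
h=12: q̂ = -2.6 + 2.6·12 = 28.6; r = 31.6 − 28.6 = 3
h=13: q̂ = -2.6 + 2.6·13 = 31.2; r = 26.2 − 31.2 = -5
h=14: q̂ = -2.6 + 2.6·14 = 33.8; r = 36.8 − 33.8 = 3
Largest |r| is 5 at h = 13, residual -5.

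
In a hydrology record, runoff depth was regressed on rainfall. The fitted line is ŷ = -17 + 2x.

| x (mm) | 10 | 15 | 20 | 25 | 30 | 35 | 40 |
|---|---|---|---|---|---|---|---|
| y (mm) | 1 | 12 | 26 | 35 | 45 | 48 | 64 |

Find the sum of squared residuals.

x=10: ŷ = -17 + 2·10 = 3; r = 1 − 3 = -2
x=15: ŷ = -17 + 2·15 = 13; r = 12 − 13 = -1
x=20: ŷ = -17 + 2·20 = 23; r = 26 − 23 = 3
x=25: ŷ = -17 + 2·25 = 33; r = 35 − 33 = 2
x=30: ŷ = -17 + 2·30 = 43; r = 45 − 43 = 2
x=35: ŷ = -17 + 2·35 = 53; r = 48 − 53 = -5
x=40: ŷ = -17 + 2·40 = 63; r = 64 − 63 = 1
SSE = 4 + 1 + 9 + 4 + 4 + 25 + 1 = 48

SSE = 48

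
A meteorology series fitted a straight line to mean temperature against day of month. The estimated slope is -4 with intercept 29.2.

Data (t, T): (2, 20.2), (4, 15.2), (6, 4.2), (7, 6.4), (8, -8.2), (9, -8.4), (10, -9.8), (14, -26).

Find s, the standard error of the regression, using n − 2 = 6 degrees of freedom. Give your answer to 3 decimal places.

s = 3.327

t=2: T̂ = 29.2 − 4·2 = 21.2; r = 20.2 − 21.2 = -1
t=4: T̂ = 29.2 − 4·4 = 13.2; r = 15.2 − 13.2 = 2
t=6: T̂ = 29.2 − 4·6 = 5.2; r = 4.2 − 5.2 = -1
t=7: T̂ = 29.2 − 4·7 = 1.2; r = 6.4 − 1.2 = 5.2
t=8: T̂ = 29.2 − 4·8 = -2.8; r = -8.2 − (-2.8) = -5.4
t=9: T̂ = 29.2 − 4·9 = -6.8; r = -8.4 − (-6.8) = -1.6
t=10: T̂ = 29.2 − 4·10 = -10.8; r = -9.8 − (-10.8) = 1
t=14: T̂ = 29.2 − 4·14 = -26.8; r = -26 − (-26.8) = 0.8
SSE = 1 + 4 + 1 + 27.04 + 29.16 + 2.56 + 1 + 0.64 = 66.4
s = √(66.4/6) = √11.0667 ≈ 3.327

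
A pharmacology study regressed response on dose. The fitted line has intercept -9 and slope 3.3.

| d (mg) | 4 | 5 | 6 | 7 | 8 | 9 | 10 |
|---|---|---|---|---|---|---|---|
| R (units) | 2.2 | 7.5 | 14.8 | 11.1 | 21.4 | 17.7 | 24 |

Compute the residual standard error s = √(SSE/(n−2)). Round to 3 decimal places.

d=4: ŷ = -9 + 3.3·4 = 4.2; e = 2.2 − 4.2 = -2
d=5: ŷ = -9 + 3.3·5 = 7.5; e = 7.5 − 7.5 = 0
d=6: ŷ = -9 + 3.3·6 = 10.8; e = 14.8 − 10.8 = 4
d=7: ŷ = -9 + 3.3·7 = 14.1; e = 11.1 − 14.1 = -3
d=8: ŷ = -9 + 3.3·8 = 17.4; e = 21.4 − 17.4 = 4
d=9: ŷ = -9 + 3.3·9 = 20.7; e = 17.7 − 20.7 = -3
d=10: ŷ = -9 + 3.3·10 = 24; e = 24 − 24 = 0
SSE = 4 + 0 + 16 + 9 + 16 + 9 + 0 = 54
s = √(54/5) = √10.8 ≈ 3.286

s = 3.286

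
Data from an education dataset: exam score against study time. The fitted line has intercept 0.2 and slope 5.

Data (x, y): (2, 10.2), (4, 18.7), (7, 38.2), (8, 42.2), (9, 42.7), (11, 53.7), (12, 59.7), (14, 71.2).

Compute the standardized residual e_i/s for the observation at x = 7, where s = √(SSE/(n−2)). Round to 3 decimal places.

x=2: ŷ = 0.2 + 5·2 = 10.2; e = 10.2 − 10.2 = 0
x=4: ŷ = 0.2 + 5·4 = 20.2; e = 18.7 − 20.2 = -1.5
x=7: ŷ = 0.2 + 5·7 = 35.2; e = 38.2 − 35.2 = 3
x=8: ŷ = 0.2 + 5·8 = 40.2; e = 42.2 − 40.2 = 2
x=9: ŷ = 0.2 + 5·9 = 45.2; e = 42.7 − 45.2 = -2.5
x=11: ŷ = 0.2 + 5·11 = 55.2; e = 53.7 − 55.2 = -1.5
x=12: ŷ = 0.2 + 5·12 = 60.2; e = 59.7 − 60.2 = -0.5
x=14: ŷ = 0.2 + 5·14 = 70.2; e = 71.2 − 70.2 = 1
SSE = 0 + 2.25 + 9 + 4 + 6.25 + 2.25 + 0.25 + 1 = 25
s = √(25/6) = 2.04124
e/s = 3 / 2.04124 = 1.470

1.470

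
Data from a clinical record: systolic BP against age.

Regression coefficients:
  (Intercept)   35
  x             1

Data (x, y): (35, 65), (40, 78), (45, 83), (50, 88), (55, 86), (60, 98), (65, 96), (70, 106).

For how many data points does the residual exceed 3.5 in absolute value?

x=35: ŷ = 35 + 35 = 70; r = 65 − 70 = -5
x=40: ŷ = 35 + 40 = 75; r = 78 − 75 = 3
x=45: ŷ = 35 + 45 = 80; r = 83 − 80 = 3
x=50: ŷ = 35 + 50 = 85; r = 88 − 85 = 3
x=55: ŷ = 35 + 55 = 90; r = 86 − 90 = -4
x=60: ŷ = 35 + 60 = 95; r = 98 − 95 = 3
x=65: ŷ = 35 + 65 = 100; r = 96 − 100 = -4
x=70: ŷ = 35 + 70 = 105; r = 106 − 105 = 1
|r| > 3.5: x=35 (|r|=5), x=55 (|r|=4), x=65 (|r|=4) → 3

3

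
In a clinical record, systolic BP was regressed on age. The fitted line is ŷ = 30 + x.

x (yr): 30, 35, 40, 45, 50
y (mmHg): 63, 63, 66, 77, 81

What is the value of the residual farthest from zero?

x=30: ŷ = 30 + 30 = 60; e = 63 − 60 = 3
x=35: ŷ = 30 + 35 = 65; e = 63 − 65 = -2
x=40: ŷ = 30 + 40 = 70; e = 66 − 70 = -4
x=45: ŷ = 30 + 45 = 75; e = 77 − 75 = 2
x=50: ŷ = 30 + 50 = 80; e = 81 − 80 = 1
Largest |e| is 4 at x = 40, residual -4.

e = -4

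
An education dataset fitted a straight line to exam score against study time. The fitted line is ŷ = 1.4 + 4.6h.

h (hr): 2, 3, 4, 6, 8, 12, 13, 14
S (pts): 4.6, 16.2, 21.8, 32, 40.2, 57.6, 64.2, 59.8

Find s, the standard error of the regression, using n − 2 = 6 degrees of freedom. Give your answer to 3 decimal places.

s = 4.082

h=2: ŷ = 1.4 + 4.6·2 = 10.6; e = 4.6 − 10.6 = -6
h=3: ŷ = 1.4 + 4.6·3 = 15.2; e = 16.2 − 15.2 = 1
h=4: ŷ = 1.4 + 4.6·4 = 19.8; e = 21.8 − 19.8 = 2
h=6: ŷ = 1.4 + 4.6·6 = 29; e = 32 − 29 = 3
h=8: ŷ = 1.4 + 4.6·8 = 38.2; e = 40.2 − 38.2 = 2
h=12: ŷ = 1.4 + 4.6·12 = 56.6; e = 57.6 − 56.6 = 1
h=13: ŷ = 1.4 + 4.6·13 = 61.2; e = 64.2 − 61.2 = 3
h=14: ŷ = 1.4 + 4.6·14 = 65.8; e = 59.8 − 65.8 = -6
SSE = 36 + 1 + 4 + 9 + 4 + 1 + 9 + 36 = 100
s = √(100/6) = √16.6667 ≈ 4.082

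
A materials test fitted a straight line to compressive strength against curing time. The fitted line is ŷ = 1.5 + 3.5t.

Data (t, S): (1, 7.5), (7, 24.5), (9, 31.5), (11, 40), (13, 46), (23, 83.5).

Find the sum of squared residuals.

SSE = 14

t=1: ŷ = 1.5 + 3.5·1 = 5; r = 7.5 − 5 = 2.5
t=7: ŷ = 1.5 + 3.5·7 = 26; r = 24.5 − 26 = -1.5
t=9: ŷ = 1.5 + 3.5·9 = 33; r = 31.5 − 33 = -1.5
t=11: ŷ = 1.5 + 3.5·11 = 40; r = 40 − 40 = 0
t=13: ŷ = 1.5 + 3.5·13 = 47; r = 46 − 47 = -1
t=23: ŷ = 1.5 + 3.5·23 = 82; r = 83.5 − 82 = 1.5
SSE = 6.25 + 2.25 + 2.25 + 0 + 1 + 2.25 = 14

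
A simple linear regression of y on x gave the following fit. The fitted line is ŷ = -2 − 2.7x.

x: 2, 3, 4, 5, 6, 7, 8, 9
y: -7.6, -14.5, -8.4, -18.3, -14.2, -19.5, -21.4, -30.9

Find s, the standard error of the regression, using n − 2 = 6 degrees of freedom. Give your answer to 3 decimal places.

x=2: ŷ = -2 − 2.7·2 = -7.4; e = -7.6 − (-7.4) = -0.2
x=3: ŷ = -2 − 2.7·3 = -10.1; e = -14.5 − (-10.1) = -4.4
x=4: ŷ = -2 − 2.7·4 = -12.8; e = -8.4 − (-12.8) = 4.4
x=5: ŷ = -2 − 2.7·5 = -15.5; e = -18.3 − (-15.5) = -2.8
x=6: ŷ = -2 − 2.7·6 = -18.2; e = -14.2 − (-18.2) = 4
x=7: ŷ = -2 − 2.7·7 = -20.9; e = -19.5 − (-20.9) = 1.4
x=8: ŷ = -2 − 2.7·8 = -23.6; e = -21.4 − (-23.6) = 2.2
x=9: ŷ = -2 − 2.7·9 = -26.3; e = -30.9 − (-26.3) = -4.6
SSE = 0.04 + 19.36 + 19.36 + 7.84 + 16 + 1.96 + 4.84 + 21.16 = 90.56
s = √(90.56/6) = √15.0933 ≈ 3.885

s = 3.885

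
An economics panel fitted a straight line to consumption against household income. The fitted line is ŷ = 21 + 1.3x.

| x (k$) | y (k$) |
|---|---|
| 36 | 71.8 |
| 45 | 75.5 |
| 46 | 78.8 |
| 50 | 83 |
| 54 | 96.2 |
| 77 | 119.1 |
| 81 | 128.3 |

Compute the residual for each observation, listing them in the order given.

x=36: ŷ = 21 + 1.3·36 = 67.8; e = 71.8 − 67.8 = 4
x=45: ŷ = 21 + 1.3·45 = 79.5; e = 75.5 − 79.5 = -4
x=46: ŷ = 21 + 1.3·46 = 80.8; e = 78.8 − 80.8 = -2
x=50: ŷ = 21 + 1.3·50 = 86; e = 83 − 86 = -3
x=54: ŷ = 21 + 1.3·54 = 91.2; e = 96.2 − 91.2 = 5
x=77: ŷ = 21 + 1.3·77 = 121.1; e = 119.1 − 121.1 = -2
x=81: ŷ = 21 + 1.3·81 = 126.3; e = 128.3 − 126.3 = 2

4, -4, -2, -3, 5, -2, 2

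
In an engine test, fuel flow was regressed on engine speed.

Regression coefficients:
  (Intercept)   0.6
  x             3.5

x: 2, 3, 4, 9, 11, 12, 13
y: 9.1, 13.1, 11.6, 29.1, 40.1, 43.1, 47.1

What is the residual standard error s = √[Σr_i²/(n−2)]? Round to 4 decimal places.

x=2: ŷ = 0.6 + 3.5·2 = 7.6; r = 9.1 − 7.6 = 1.5
x=3: ŷ = 0.6 + 3.5·3 = 11.1; r = 13.1 − 11.1 = 2
x=4: ŷ = 0.6 + 3.5·4 = 14.6; r = 11.6 − 14.6 = -3
x=9: ŷ = 0.6 + 3.5·9 = 32.1; r = 29.1 − 32.1 = -3
x=11: ŷ = 0.6 + 3.5·11 = 39.1; r = 40.1 − 39.1 = 1
x=12: ŷ = 0.6 + 3.5·12 = 42.6; r = 43.1 − 42.6 = 0.5
x=13: ŷ = 0.6 + 3.5·13 = 46.1; r = 47.1 − 46.1 = 1
SSE = 2.25 + 4 + 9 + 9 + 1 + 0.25 + 1 = 26.5
s = √(26.5/5) = √5.3 ≈ 2.3022

s = 2.3022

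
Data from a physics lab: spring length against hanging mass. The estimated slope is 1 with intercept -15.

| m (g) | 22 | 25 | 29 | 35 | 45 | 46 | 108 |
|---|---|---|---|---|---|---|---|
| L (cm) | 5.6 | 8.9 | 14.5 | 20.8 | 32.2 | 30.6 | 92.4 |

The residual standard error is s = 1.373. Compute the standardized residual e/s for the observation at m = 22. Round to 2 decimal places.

ŷ = -15 + 22 = 7
e = 5.6 − 7 = -1.4
e/s = -1.4 / 1.373 = -1.02

-1.02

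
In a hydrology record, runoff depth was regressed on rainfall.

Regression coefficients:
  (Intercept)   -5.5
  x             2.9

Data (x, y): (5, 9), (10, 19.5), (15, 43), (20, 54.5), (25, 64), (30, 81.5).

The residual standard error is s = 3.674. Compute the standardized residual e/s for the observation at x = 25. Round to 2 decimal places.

-0.82

ŷ = -5.5 + 2.9·25 = 67
e = 64 − 67 = -3
e/s = -3 / 3.674 = -0.82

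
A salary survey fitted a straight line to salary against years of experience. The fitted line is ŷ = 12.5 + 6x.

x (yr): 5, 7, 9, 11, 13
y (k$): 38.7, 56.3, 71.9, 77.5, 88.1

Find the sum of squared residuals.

SSE = 53.6

x=5: ŷ = 12.5 + 6·5 = 42.5; r = 38.7 − 42.5 = -3.8
x=7: ŷ = 12.5 + 6·7 = 54.5; r = 56.3 − 54.5 = 1.8
x=9: ŷ = 12.5 + 6·9 = 66.5; r = 71.9 − 66.5 = 5.4
x=11: ŷ = 12.5 + 6·11 = 78.5; r = 77.5 − 78.5 = -1
x=13: ŷ = 12.5 + 6·13 = 90.5; r = 88.1 − 90.5 = -2.4
SSE = 14.44 + 3.24 + 29.16 + 1 + 5.76 = 53.6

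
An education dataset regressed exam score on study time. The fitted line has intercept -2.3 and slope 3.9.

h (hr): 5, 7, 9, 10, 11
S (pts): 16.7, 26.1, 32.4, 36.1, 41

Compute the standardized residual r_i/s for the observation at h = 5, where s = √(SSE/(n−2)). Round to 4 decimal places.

h=5: ŷ = -2.3 + 3.9·5 = 17.2; r = 16.7 − 17.2 = -0.5
h=7: ŷ = -2.3 + 3.9·7 = 25; r = 26.1 − 25 = 1.1
h=9: ŷ = -2.3 + 3.9·9 = 32.8; r = 32.4 − 32.8 = -0.4
h=10: ŷ = -2.3 + 3.9·10 = 36.7; r = 36.1 − 36.7 = -0.6
h=11: ŷ = -2.3 + 3.9·11 = 40.6; r = 41 − 40.6 = 0.4
SSE = 0.25 + 1.21 + 0.16 + 0.36 + 0.16 = 2.14
s = √(2.14/3) = 0.844591
r/s = -0.5 / 0.844591 = -0.5920

-0.5920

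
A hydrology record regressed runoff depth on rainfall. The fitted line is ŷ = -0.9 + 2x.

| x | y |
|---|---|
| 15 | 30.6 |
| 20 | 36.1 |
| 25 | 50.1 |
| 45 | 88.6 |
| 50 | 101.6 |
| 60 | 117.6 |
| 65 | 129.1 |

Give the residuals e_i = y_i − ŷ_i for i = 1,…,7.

1.5, -3, 1, -0.5, 2.5, -1.5, 0

x=15: ŷ = -0.9 + 2·15 = 29.1; e = 30.6 − 29.1 = 1.5
x=20: ŷ = -0.9 + 2·20 = 39.1; e = 36.1 − 39.1 = -3
x=25: ŷ = -0.9 + 2·25 = 49.1; e = 50.1 − 49.1 = 1
x=45: ŷ = -0.9 + 2·45 = 89.1; e = 88.6 − 89.1 = -0.5
x=50: ŷ = -0.9 + 2·50 = 99.1; e = 101.6 − 99.1 = 2.5
x=60: ŷ = -0.9 + 2·60 = 119.1; e = 117.6 − 119.1 = -1.5
x=65: ŷ = -0.9 + 2·65 = 129.1; e = 129.1 − 129.1 = 0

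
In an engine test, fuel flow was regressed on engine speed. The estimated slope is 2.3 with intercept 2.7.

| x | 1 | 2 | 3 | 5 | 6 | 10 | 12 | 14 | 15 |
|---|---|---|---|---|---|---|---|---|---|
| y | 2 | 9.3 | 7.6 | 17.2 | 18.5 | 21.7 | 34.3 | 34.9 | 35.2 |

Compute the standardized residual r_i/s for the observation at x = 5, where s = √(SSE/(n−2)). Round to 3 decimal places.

x=1: ŷ = 2.7 + 2.3·1 = 5; r = 2 − 5 = -3
x=2: ŷ = 2.7 + 2.3·2 = 7.3; r = 9.3 − 7.3 = 2
x=3: ŷ = 2.7 + 2.3·3 = 9.6; r = 7.6 − 9.6 = -2
x=5: ŷ = 2.7 + 2.3·5 = 14.2; r = 17.2 − 14.2 = 3
x=6: ŷ = 2.7 + 2.3·6 = 16.5; r = 18.5 − 16.5 = 2
x=10: ŷ = 2.7 + 2.3·10 = 25.7; r = 21.7 − 25.7 = -4
x=12: ŷ = 2.7 + 2.3·12 = 30.3; r = 34.3 − 30.3 = 4
x=14: ŷ = 2.7 + 2.3·14 = 34.9; r = 34.9 − 34.9 = 0
x=15: ŷ = 2.7 + 2.3·15 = 37.2; r = 35.2 − 37.2 = -2
SSE = 9 + 4 + 4 + 9 + 4 + 16 + 16 + 0 + 4 = 66
s = √(66/7) = 3.0706
r/s = 3 / 3.0706 = 0.977

0.977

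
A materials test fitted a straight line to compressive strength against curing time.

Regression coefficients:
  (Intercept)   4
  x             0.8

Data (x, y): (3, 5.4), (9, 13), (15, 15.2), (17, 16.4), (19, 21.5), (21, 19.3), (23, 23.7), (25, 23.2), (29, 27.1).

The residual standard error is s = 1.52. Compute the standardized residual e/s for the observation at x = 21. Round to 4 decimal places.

ŷ = 4 + 0.8·21 = 20.8
e = 19.3 − 20.8 = -1.5
e/s = -1.5 / 1.52 = -0.9868

-0.9868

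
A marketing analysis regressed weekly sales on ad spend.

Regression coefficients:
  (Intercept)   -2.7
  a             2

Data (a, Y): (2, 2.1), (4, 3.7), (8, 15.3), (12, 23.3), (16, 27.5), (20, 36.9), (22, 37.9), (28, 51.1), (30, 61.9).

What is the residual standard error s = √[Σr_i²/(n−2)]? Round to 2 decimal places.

a=2: Ŷ = -2.7 + 2·2 = 1.3; r = 2.1 − 1.3 = 0.8
a=4: Ŷ = -2.7 + 2·4 = 5.3; r = 3.7 − 5.3 = -1.6
a=8: Ŷ = -2.7 + 2·8 = 13.3; r = 15.3 − 13.3 = 2
a=12: Ŷ = -2.7 + 2·12 = 21.3; r = 23.3 − 21.3 = 2
a=16: Ŷ = -2.7 + 2·16 = 29.3; r = 27.5 − 29.3 = -1.8
a=20: Ŷ = -2.7 + 2·20 = 37.3; r = 36.9 − 37.3 = -0.4
a=22: Ŷ = -2.7 + 2·22 = 41.3; r = 37.9 − 41.3 = -3.4
a=28: Ŷ = -2.7 + 2·28 = 53.3; r = 51.1 − 53.3 = -2.2
a=30: Ŷ = -2.7 + 2·30 = 57.3; r = 61.9 − 57.3 = 4.6
SSE = 0.64 + 2.56 + 4 + 4 + 3.24 + 0.16 + 11.56 + 4.84 + 21.16 = 52.16
s = √(52.16/7) = √7.45143 ≈ 2.73

s = 2.73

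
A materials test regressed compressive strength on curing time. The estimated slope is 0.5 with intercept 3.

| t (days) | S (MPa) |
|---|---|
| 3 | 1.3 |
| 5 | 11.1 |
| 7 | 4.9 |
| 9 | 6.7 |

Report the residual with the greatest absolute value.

r = 5.6

t=3: ŷ = 3 + 0.5·3 = 4.5; r = 1.3 − 4.5 = -3.2
t=5: ŷ = 3 + 0.5·5 = 5.5; r = 11.1 − 5.5 = 5.6
t=7: ŷ = 3 + 0.5·7 = 6.5; r = 4.9 − 6.5 = -1.6
t=9: ŷ = 3 + 0.5·9 = 7.5; r = 6.7 − 7.5 = -0.8
Largest |r| is 5.6 at t = 5, residual 5.6.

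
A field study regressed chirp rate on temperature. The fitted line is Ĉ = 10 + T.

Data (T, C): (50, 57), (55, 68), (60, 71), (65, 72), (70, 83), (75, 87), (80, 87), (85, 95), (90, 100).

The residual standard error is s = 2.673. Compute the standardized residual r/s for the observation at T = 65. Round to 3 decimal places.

Ĉ = 10 + 65 = 75
r = 72 − 75 = -3
r/s = -3 / 2.673 = -1.122

-1.122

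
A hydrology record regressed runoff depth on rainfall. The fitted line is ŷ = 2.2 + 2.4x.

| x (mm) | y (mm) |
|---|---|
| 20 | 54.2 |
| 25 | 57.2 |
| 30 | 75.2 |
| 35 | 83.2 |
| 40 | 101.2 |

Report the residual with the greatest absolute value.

e = -5

x=20: ŷ = 2.2 + 2.4·20 = 50.2; e = 54.2 − 50.2 = 4
x=25: ŷ = 2.2 + 2.4·25 = 62.2; e = 57.2 − 62.2 = -5
x=30: ŷ = 2.2 + 2.4·30 = 74.2; e = 75.2 − 74.2 = 1
x=35: ŷ = 2.2 + 2.4·35 = 86.2; e = 83.2 − 86.2 = -3
x=40: ŷ = 2.2 + 2.4·40 = 98.2; e = 101.2 − 98.2 = 3
Largest |e| is 5 at x = 25, residual -5.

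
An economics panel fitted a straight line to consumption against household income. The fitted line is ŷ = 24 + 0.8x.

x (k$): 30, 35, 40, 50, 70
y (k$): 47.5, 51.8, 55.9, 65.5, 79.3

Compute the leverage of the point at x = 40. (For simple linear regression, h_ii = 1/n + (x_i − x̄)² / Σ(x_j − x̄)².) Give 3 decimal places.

x̄ = (30 + 35 + 40 + 50 + 70)/5 = 45
Σ(x − x̄)² = 225 + 100 + 25 + 25 + 625 = 1000
h = 1/5 + (-5)²/1000 = 0.2 + 0.025 = 0.225

h = 0.225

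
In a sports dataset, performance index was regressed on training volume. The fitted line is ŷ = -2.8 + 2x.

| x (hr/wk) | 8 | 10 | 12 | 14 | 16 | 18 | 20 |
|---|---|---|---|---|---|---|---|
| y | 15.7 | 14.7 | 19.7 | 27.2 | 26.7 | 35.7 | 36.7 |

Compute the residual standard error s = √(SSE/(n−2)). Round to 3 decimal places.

x=8: ŷ = -2.8 + 2·8 = 13.2; e = 15.7 − 13.2 = 2.5
x=10: ŷ = -2.8 + 2·10 = 17.2; e = 14.7 − 17.2 = -2.5
x=12: ŷ = -2.8 + 2·12 = 21.2; e = 19.7 − 21.2 = -1.5
x=14: ŷ = -2.8 + 2·14 = 25.2; e = 27.2 − 25.2 = 2
x=16: ŷ = -2.8 + 2·16 = 29.2; e = 26.7 − 29.2 = -2.5
x=18: ŷ = -2.8 + 2·18 = 33.2; e = 35.7 − 33.2 = 2.5
x=20: ŷ = -2.8 + 2·20 = 37.2; e = 36.7 − 37.2 = -0.5
SSE = 6.25 + 6.25 + 2.25 + 4 + 6.25 + 6.25 + 0.25 = 31.5
s = √(31.5/5) = √6.3 ≈ 2.510

s = 2.510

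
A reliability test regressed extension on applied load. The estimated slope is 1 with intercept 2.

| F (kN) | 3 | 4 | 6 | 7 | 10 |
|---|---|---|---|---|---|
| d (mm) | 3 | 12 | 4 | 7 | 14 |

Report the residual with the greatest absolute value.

e = 6

F=3: d̂ = 2 + 3 = 5; e = 3 − 5 = -2
F=4: d̂ = 2 + 4 = 6; e = 12 − 6 = 6
F=6: d̂ = 2 + 6 = 8; e = 4 − 8 = -4
F=7: d̂ = 2 + 7 = 9; e = 7 − 9 = -2
F=10: d̂ = 2 + 10 = 12; e = 14 − 12 = 2
Largest |e| is 6 at F = 4, residual 6.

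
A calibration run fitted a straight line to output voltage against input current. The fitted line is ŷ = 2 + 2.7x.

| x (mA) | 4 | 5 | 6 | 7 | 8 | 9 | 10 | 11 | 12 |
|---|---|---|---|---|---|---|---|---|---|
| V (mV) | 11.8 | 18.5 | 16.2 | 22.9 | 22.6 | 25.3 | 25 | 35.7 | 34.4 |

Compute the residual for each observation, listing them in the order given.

x=4: ŷ = 2 + 2.7·4 = 12.8; r = 11.8 − 12.8 = -1
x=5: ŷ = 2 + 2.7·5 = 15.5; r = 18.5 − 15.5 = 3
x=6: ŷ = 2 + 2.7·6 = 18.2; r = 16.2 − 18.2 = -2
x=7: ŷ = 2 + 2.7·7 = 20.9; r = 22.9 − 20.9 = 2
x=8: ŷ = 2 + 2.7·8 = 23.6; r = 22.6 − 23.6 = -1
x=9: ŷ = 2 + 2.7·9 = 26.3; r = 25.3 − 26.3 = -1
x=10: ŷ = 2 + 2.7·10 = 29; r = 25 − 29 = -4
x=11: ŷ = 2 + 2.7·11 = 31.7; r = 35.7 − 31.7 = 4
x=12: ŷ = 2 + 2.7·12 = 34.4; r = 34.4 − 34.4 = 0

-1, 3, -2, 2, -1, -1, -4, 4, 0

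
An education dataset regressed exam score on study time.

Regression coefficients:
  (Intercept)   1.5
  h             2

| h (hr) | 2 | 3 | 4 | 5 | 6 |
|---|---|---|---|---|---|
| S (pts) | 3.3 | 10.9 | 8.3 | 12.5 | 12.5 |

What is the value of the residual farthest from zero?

e = 3.4

h=2: ŷ = 1.5 + 2·2 = 5.5; e = 3.3 − 5.5 = -2.2
h=3: ŷ = 1.5 + 2·3 = 7.5; e = 10.9 − 7.5 = 3.4
h=4: ŷ = 1.5 + 2·4 = 9.5; e = 8.3 − 9.5 = -1.2
h=5: ŷ = 1.5 + 2·5 = 11.5; e = 12.5 − 11.5 = 1
h=6: ŷ = 1.5 + 2·6 = 13.5; e = 12.5 − 13.5 = -1
Largest |e| is 3.4 at h = 3, residual 3.4.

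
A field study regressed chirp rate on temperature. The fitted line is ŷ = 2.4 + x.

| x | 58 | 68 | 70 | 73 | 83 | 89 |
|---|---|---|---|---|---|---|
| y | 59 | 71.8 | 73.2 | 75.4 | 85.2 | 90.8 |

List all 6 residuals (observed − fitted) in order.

-1.4, 1.4, 0.8, 0, -0.2, -0.6

x=58: ŷ = 2.4 + 58 = 60.4; e = 59 − 60.4 = -1.4
x=68: ŷ = 2.4 + 68 = 70.4; e = 71.8 − 70.4 = 1.4
x=70: ŷ = 2.4 + 70 = 72.4; e = 73.2 − 72.4 = 0.8
x=73: ŷ = 2.4 + 73 = 75.4; e = 75.4 − 75.4 = 0
x=83: ŷ = 2.4 + 83 = 85.4; e = 85.2 − 85.4 = -0.2
x=89: ŷ = 2.4 + 89 = 91.4; e = 90.8 − 91.4 = -0.6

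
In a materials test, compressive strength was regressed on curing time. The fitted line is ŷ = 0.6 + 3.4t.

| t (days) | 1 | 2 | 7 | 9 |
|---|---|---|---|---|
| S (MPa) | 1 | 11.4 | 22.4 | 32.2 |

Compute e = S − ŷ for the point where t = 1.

ŷ = 0.6 + 3.4·1 = 4
e = 1 − 4 = -3

e = -3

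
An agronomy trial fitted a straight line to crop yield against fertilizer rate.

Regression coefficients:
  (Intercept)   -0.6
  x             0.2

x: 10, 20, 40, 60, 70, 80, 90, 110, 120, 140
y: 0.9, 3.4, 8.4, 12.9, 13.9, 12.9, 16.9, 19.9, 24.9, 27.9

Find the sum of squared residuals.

x=10: ŷ = -0.6 + 0.2·10 = 1.4; r = 0.9 − 1.4 = -0.5
x=20: ŷ = -0.6 + 0.2·20 = 3.4; r = 3.4 − 3.4 = 0
x=40: ŷ = -0.6 + 0.2·40 = 7.4; r = 8.4 − 7.4 = 1
x=60: ŷ = -0.6 + 0.2·60 = 11.4; r = 12.9 − 11.4 = 1.5
x=70: ŷ = -0.6 + 0.2·70 = 13.4; r = 13.9 − 13.4 = 0.5
x=80: ŷ = -0.6 + 0.2·80 = 15.4; r = 12.9 − 15.4 = -2.5
x=90: ŷ = -0.6 + 0.2·90 = 17.4; r = 16.9 − 17.4 = -0.5
x=110: ŷ = -0.6 + 0.2·110 = 21.4; r = 19.9 − 21.4 = -1.5
x=120: ŷ = -0.6 + 0.2·120 = 23.4; r = 24.9 − 23.4 = 1.5
x=140: ŷ = -0.6 + 0.2·140 = 27.4; r = 27.9 − 27.4 = 0.5
SSE = 0.25 + 0 + 1 + 2.25 + 0.25 + 6.25 + 0.25 + 2.25 + 2.25 + 0.25 = 15

SSE = 15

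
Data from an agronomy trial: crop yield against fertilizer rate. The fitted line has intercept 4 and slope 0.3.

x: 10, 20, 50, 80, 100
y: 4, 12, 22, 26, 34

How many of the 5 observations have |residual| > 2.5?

2

x=10: ŷ = 4 + 0.3·10 = 7; e = 4 − 7 = -3
x=20: ŷ = 4 + 0.3·20 = 10; e = 12 − 10 = 2
x=50: ŷ = 4 + 0.3·50 = 19; e = 22 − 19 = 3
x=80: ŷ = 4 + 0.3·80 = 28; e = 26 − 28 = -2
x=100: ŷ = 4 + 0.3·100 = 34; e = 34 − 34 = 0
|e| > 2.5: x=10 (|e|=3), x=50 (|e|=3) → 2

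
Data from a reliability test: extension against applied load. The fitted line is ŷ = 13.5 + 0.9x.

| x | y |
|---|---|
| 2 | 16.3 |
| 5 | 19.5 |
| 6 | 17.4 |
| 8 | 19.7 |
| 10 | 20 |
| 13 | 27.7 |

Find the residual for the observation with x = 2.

ŷ = 13.5 + 0.9·2 = 15.3
e = 16.3 − 15.3 = 1

e = 1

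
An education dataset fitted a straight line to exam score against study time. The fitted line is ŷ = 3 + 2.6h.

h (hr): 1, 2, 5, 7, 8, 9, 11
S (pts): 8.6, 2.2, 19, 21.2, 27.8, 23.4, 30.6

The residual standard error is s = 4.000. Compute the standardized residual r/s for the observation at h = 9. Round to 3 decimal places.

ŷ = 3 + 2.6·9 = 26.4
r = 23.4 − 26.4 = -3
r/s = -3 / 4.000 = -0.750

-0.750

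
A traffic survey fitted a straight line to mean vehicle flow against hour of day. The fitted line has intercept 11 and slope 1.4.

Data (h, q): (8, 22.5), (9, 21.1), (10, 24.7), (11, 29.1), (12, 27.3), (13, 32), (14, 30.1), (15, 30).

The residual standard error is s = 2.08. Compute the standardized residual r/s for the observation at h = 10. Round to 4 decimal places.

-0.1442

q̂ = 11 + 1.4·10 = 25
r = 24.7 − 25 = -0.3
r/s = -0.3 / 2.08 = -0.1442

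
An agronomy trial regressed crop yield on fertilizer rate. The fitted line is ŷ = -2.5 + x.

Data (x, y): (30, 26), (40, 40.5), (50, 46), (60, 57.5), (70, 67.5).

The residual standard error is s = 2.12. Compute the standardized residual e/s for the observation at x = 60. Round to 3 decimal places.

0.000

ŷ = -2.5 + 60 = 57.5
e = 57.5 − 57.5 = 0
e/s = 0 / 2.12 = 0.000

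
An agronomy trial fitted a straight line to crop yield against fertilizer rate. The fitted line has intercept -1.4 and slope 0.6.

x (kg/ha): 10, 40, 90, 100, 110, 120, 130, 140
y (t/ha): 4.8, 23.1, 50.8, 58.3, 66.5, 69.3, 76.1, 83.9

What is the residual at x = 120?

ŷ = -1.4 + 0.6·120 = 70.6
e = 69.3 − 70.6 = -1.3

e = -1.3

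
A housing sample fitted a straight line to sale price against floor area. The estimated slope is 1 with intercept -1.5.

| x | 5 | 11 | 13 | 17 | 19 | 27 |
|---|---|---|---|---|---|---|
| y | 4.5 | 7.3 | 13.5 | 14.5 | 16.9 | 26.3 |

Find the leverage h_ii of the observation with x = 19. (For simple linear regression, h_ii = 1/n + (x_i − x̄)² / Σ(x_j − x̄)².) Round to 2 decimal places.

x̄ = (5 + 11 + 13 + 17 + 19 + 27)/6 = 15.3333
Σ(x − x̄)² = 106.778 + 18.7778 + 5.44444 + 2.77778 + 13.4444 + 136.111 = 283.333
h = 1/6 + (3.66667)²/283.333 = 0.166667 + 0.047451 = 0.21

h = 0.21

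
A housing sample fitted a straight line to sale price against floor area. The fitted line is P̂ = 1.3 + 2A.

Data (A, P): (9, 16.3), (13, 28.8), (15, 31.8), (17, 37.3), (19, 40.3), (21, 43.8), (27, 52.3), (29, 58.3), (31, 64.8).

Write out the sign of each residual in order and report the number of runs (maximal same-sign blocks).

4 runs

A=9: P̂ = 1.3 + 2·9 = 19.3; e = 16.3 − 19.3 = -3
A=13: P̂ = 1.3 + 2·13 = 27.3; e = 28.8 − 27.3 = 1.5
A=15: P̂ = 1.3 + 2·15 = 31.3; e = 31.8 − 31.3 = 0.5
A=17: P̂ = 1.3 + 2·17 = 35.3; e = 37.3 − 35.3 = 2
A=19: P̂ = 1.3 + 2·19 = 39.3; e = 40.3 − 39.3 = 1
A=21: P̂ = 1.3 + 2·21 = 43.3; e = 43.8 − 43.3 = 0.5
A=27: P̂ = 1.3 + 2·27 = 55.3; e = 52.3 − 55.3 = -3
A=29: P̂ = 1.3 + 2·29 = 59.3; e = 58.3 − 59.3 = -1
A=31: P̂ = 1.3 + 2·31 = 63.3; e = 64.8 − 63.3 = 1.5
Signs: − + + + + + − − +
Runs: −×1, +×5, −×2, +×1 → 4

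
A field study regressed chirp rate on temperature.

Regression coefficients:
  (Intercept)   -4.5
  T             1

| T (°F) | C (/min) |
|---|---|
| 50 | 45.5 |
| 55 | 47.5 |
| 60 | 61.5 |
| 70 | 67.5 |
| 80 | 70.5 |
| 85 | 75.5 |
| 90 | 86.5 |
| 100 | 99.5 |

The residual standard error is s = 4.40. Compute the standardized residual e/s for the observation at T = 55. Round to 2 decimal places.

ŷ = -4.5 + 55 = 50.5
e = 47.5 − 50.5 = -3
e/s = -3 / 4.40 = -0.68

-0.68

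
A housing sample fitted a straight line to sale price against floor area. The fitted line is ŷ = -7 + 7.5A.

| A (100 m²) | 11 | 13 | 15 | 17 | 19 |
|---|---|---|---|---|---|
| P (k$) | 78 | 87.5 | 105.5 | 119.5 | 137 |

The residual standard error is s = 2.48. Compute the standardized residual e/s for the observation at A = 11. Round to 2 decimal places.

1.01

ŷ = -7 + 7.5·11 = 75.5
e = 78 − 75.5 = 2.5
e/s = 2.5 / 2.48 = 1.01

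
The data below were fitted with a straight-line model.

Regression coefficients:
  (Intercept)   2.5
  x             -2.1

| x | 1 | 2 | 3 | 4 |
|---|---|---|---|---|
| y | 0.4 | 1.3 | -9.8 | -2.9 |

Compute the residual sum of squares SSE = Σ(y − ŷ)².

x=1: ŷ = 2.5 − 2.1·1 = 0.4; e = 0.4 − 0.4 = 0
x=2: ŷ = 2.5 − 2.1·2 = -1.7; e = 1.3 − (-1.7) = 3
x=3: ŷ = 2.5 − 2.1·3 = -3.8; e = -9.8 − (-3.8) = -6
x=4: ŷ = 2.5 − 2.1·4 = -5.9; e = -2.9 − (-5.9) = 3
SSE = 0 + 9 + 36 + 9 = 54

SSE = 54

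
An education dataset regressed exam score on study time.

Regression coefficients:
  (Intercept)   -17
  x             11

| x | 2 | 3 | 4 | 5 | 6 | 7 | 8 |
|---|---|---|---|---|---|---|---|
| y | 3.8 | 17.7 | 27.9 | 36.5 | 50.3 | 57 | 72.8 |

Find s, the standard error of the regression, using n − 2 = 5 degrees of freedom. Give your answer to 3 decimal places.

x=2: ŷ = -17 + 11·2 = 5; r = 3.8 − 5 = -1.2
x=3: ŷ = -17 + 11·3 = 16; r = 17.7 − 16 = 1.7
x=4: ŷ = -17 + 11·4 = 27; r = 27.9 − 27 = 0.9
x=5: ŷ = -17 + 11·5 = 38; r = 36.5 − 38 = -1.5
x=6: ŷ = -17 + 11·6 = 49; r = 50.3 − 49 = 1.3
x=7: ŷ = -17 + 11·7 = 60; r = 57 − 60 = -3
x=8: ŷ = -17 + 11·8 = 71; r = 72.8 − 71 = 1.8
SSE = 1.44 + 2.89 + 0.81 + 2.25 + 1.69 + 9 + 3.24 = 21.32
s = √(21.32/5) = √4.264 ≈ 2.065

s = 2.065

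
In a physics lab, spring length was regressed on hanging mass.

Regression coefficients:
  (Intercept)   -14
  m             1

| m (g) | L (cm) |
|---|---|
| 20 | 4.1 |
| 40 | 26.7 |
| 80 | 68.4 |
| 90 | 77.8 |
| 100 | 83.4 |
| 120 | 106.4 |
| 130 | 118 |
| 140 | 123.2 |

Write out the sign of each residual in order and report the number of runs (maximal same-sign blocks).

5 runs

m=20: ŷ = -14 + 20 = 6; e = 4.1 − 6 = -1.9
m=40: ŷ = -14 + 40 = 26; e = 26.7 − 26 = 0.7
m=80: ŷ = -14 + 80 = 66; e = 68.4 − 66 = 2.4
m=90: ŷ = -14 + 90 = 76; e = 77.8 − 76 = 1.8
m=100: ŷ = -14 + 100 = 86; e = 83.4 − 86 = -2.6
m=120: ŷ = -14 + 120 = 106; e = 106.4 − 106 = 0.4
m=130: ŷ = -14 + 130 = 116; e = 118 − 116 = 2
m=140: ŷ = -14 + 140 = 126; e = 123.2 − 126 = -2.8
Signs: − + + + − + + −
Runs: −×1, +×3, −×1, +×2, −×1 → 5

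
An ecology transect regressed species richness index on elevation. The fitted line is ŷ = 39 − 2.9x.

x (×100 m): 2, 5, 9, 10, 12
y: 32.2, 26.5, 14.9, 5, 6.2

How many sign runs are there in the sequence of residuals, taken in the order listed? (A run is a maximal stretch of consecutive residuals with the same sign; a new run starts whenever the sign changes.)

4 runs

x=2: ŷ = 39 − 2.9·2 = 33.2; e = 32.2 − 33.2 = -1
x=5: ŷ = 39 − 2.9·5 = 24.5; e = 26.5 − 24.5 = 2
x=9: ŷ = 39 − 2.9·9 = 12.9; e = 14.9 − 12.9 = 2
x=10: ŷ = 39 − 2.9·10 = 10; e = 5 − 10 = -5
x=12: ŷ = 39 − 2.9·12 = 4.2; e = 6.2 − 4.2 = 2
Signs: − + + − +
Runs: −×1, +×2, −×1, +×1 → 4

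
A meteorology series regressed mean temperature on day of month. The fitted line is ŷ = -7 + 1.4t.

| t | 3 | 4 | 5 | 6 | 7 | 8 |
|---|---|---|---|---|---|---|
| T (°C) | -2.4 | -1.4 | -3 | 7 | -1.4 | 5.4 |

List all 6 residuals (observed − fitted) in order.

0.4, 0, -3, 5.6, -4.2, 1.2

t=3: ŷ = -7 + 1.4·3 = -2.8; e = -2.4 − (-2.8) = 0.4
t=4: ŷ = -7 + 1.4·4 = -1.4; e = -1.4 − (-1.4) = 0
t=5: ŷ = -7 + 1.4·5 = 0; e = -3 − 0 = -3
t=6: ŷ = -7 + 1.4·6 = 1.4; e = 7 − 1.4 = 5.6
t=7: ŷ = -7 + 1.4·7 = 2.8; e = -1.4 − 2.8 = -4.2
t=8: ŷ = -7 + 1.4·8 = 4.2; e = 5.4 − 4.2 = 1.2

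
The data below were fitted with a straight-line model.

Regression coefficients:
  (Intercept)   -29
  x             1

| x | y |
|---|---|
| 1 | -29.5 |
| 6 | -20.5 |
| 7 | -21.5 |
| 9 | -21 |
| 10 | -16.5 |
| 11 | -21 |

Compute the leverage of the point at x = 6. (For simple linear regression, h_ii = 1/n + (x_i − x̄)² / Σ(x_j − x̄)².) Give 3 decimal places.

x̄ = (1 + 6 + 7 + 9 + 10 + 11)/6 = 7.33333
Σ(x − x̄)² = 40.1111 + 1.77778 + 0.111111 + 2.77778 + 7.11111 + 13.4444 = 65.3333
h = 1/6 + (-1.33333)²/65.3333 = 0.166667 + 0.0272109 = 0.194

h = 0.194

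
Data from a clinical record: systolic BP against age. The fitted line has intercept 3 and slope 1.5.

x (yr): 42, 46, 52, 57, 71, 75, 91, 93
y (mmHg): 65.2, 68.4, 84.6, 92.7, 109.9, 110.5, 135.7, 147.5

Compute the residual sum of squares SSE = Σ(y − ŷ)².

x=42: ŷ = 3 + 1.5·42 = 66; e = 65.2 − 66 = -0.8
x=46: ŷ = 3 + 1.5·46 = 72; e = 68.4 − 72 = -3.6
x=52: ŷ = 3 + 1.5·52 = 81; e = 84.6 − 81 = 3.6
x=57: ŷ = 3 + 1.5·57 = 88.5; e = 92.7 − 88.5 = 4.2
x=71: ŷ = 3 + 1.5·71 = 109.5; e = 109.9 − 109.5 = 0.4
x=75: ŷ = 3 + 1.5·75 = 115.5; e = 110.5 − 115.5 = -5
x=91: ŷ = 3 + 1.5·91 = 139.5; e = 135.7 − 139.5 = -3.8
x=93: ŷ = 3 + 1.5·93 = 142.5; e = 147.5 − 142.5 = 5
SSE = 0.64 + 12.96 + 12.96 + 17.64 + 0.16 + 25 + 14.44 + 25 = 108.8

SSE = 108.8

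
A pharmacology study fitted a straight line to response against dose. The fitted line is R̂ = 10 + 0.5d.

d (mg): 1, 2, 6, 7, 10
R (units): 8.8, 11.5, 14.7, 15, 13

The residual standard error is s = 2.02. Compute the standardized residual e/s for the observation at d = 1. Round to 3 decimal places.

-0.842

R̂ = 10 + 0.5·1 = 10.5
e = 8.8 − 10.5 = -1.7
e/s = -1.7 / 2.02 = -0.842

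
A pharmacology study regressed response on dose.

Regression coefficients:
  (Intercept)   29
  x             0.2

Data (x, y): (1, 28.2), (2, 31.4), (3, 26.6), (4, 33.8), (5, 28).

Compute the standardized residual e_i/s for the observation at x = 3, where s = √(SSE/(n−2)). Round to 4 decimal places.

x=1: ŷ = 29 + 0.2·1 = 29.2; e = 28.2 − 29.2 = -1
x=2: ŷ = 29 + 0.2·2 = 29.4; e = 31.4 − 29.4 = 2
x=3: ŷ = 29 + 0.2·3 = 29.6; e = 26.6 − 29.6 = -3
x=4: ŷ = 29 + 0.2·4 = 29.8; e = 33.8 − 29.8 = 4
x=5: ŷ = 29 + 0.2·5 = 30; e = 28 − 30 = -2
SSE = 1 + 4 + 9 + 16 + 4 = 34
s = √(34/3) = 3.3665
e/s = -3 / 3.3665 = -0.8911

-0.8911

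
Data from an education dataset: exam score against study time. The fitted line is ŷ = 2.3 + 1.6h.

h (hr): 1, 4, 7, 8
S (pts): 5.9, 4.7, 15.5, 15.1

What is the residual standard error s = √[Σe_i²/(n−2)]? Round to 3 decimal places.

h=1: ŷ = 2.3 + 1.6·1 = 3.9; e = 5.9 − 3.9 = 2
h=4: ŷ = 2.3 + 1.6·4 = 8.7; e = 4.7 − 8.7 = -4
h=7: ŷ = 2.3 + 1.6·7 = 13.5; e = 15.5 − 13.5 = 2
h=8: ŷ = 2.3 + 1.6·8 = 15.1; e = 15.1 − 15.1 = 0
SSE = 4 + 16 + 4 + 0 = 24
s = √(24/2) = √12 ≈ 3.464

s = 3.464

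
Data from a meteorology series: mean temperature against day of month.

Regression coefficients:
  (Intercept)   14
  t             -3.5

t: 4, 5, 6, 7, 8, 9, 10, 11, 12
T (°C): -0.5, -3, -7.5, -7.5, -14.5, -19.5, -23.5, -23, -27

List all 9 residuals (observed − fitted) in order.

t=4: ŷ = 14 − 3.5·4 = 0; r = -0.5 − 0 = -0.5
t=5: ŷ = 14 − 3.5·5 = -3.5; r = -3 − (-3.5) = 0.5
t=6: ŷ = 14 − 3.5·6 = -7; r = -7.5 − (-7) = -0.5
t=7: ŷ = 14 − 3.5·7 = -10.5; r = -7.5 − (-10.5) = 3
t=8: ŷ = 14 − 3.5·8 = -14; r = -14.5 − (-14) = -0.5
t=9: ŷ = 14 − 3.5·9 = -17.5; r = -19.5 − (-17.5) = -2
t=10: ŷ = 14 − 3.5·10 = -21; r = -23.5 − (-21) = -2.5
t=11: ŷ = 14 − 3.5·11 = -24.5; r = -23 − (-24.5) = 1.5
t=12: ŷ = 14 − 3.5·12 = -28; r = -27 − (-28) = 1

-0.5, 0.5, -0.5, 3, -0.5, -2, -2.5, 1.5, 1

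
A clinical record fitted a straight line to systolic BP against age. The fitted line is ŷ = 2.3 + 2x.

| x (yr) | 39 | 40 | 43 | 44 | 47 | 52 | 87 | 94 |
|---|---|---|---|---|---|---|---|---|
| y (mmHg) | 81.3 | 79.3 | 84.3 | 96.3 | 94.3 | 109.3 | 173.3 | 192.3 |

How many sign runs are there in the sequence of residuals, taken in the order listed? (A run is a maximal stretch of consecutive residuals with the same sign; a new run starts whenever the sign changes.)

7 runs

x=39: ŷ = 2.3 + 2·39 = 80.3; e = 81.3 − 80.3 = 1
x=40: ŷ = 2.3 + 2·40 = 82.3; e = 79.3 − 82.3 = -3
x=43: ŷ = 2.3 + 2·43 = 88.3; e = 84.3 − 88.3 = -4
x=44: ŷ = 2.3 + 2·44 = 90.3; e = 96.3 − 90.3 = 6
x=47: ŷ = 2.3 + 2·47 = 96.3; e = 94.3 − 96.3 = -2
x=52: ŷ = 2.3 + 2·52 = 106.3; e = 109.3 − 106.3 = 3
x=87: ŷ = 2.3 + 2·87 = 176.3; e = 173.3 − 176.3 = -3
x=94: ŷ = 2.3 + 2·94 = 190.3; e = 192.3 − 190.3 = 2
Signs: + − − + − + − +
Runs: +×1, −×2, +×1, −×1, +×1, −×1, +×1 → 7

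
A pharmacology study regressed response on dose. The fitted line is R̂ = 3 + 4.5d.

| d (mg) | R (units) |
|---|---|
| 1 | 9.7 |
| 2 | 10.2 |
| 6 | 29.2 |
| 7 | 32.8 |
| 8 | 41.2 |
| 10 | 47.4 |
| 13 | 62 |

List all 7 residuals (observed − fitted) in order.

d=1: R̂ = 3 + 4.5·1 = 7.5; e = 9.7 − 7.5 = 2.2
d=2: R̂ = 3 + 4.5·2 = 12; e = 10.2 − 12 = -1.8
d=6: R̂ = 3 + 4.5·6 = 30; e = 29.2 − 30 = -0.8
d=7: R̂ = 3 + 4.5·7 = 34.5; e = 32.8 − 34.5 = -1.7
d=8: R̂ = 3 + 4.5·8 = 39; e = 41.2 − 39 = 2.2
d=10: R̂ = 3 + 4.5·10 = 48; e = 47.4 − 48 = -0.6
d=13: R̂ = 3 + 4.5·13 = 61.5; e = 62 − 61.5 = 0.5

2.2, -1.8, -0.8, -1.7, 2.2, -0.6, 0.5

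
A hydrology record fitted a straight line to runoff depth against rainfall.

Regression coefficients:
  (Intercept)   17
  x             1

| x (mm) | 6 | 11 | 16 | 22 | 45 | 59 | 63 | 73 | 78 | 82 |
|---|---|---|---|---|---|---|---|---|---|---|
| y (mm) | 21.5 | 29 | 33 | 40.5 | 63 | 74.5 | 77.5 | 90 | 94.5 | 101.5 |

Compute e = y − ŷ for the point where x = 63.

ŷ = 17 + 63 = 80
e = 77.5 − 80 = -2.5

e = -2.5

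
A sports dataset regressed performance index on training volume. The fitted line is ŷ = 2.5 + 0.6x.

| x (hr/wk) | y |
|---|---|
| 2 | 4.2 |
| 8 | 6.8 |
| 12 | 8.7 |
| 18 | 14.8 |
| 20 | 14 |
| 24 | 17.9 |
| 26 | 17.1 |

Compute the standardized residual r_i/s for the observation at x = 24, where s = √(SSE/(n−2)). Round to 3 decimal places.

x=2: ŷ = 2.5 + 0.6·2 = 3.7; r = 4.2 − 3.7 = 0.5
x=8: ŷ = 2.5 + 0.6·8 = 7.3; r = 6.8 − 7.3 = -0.5
x=12: ŷ = 2.5 + 0.6·12 = 9.7; r = 8.7 − 9.7 = -1
x=18: ŷ = 2.5 + 0.6·18 = 13.3; r = 14.8 − 13.3 = 1.5
x=20: ŷ = 2.5 + 0.6·20 = 14.5; r = 14 − 14.5 = -0.5
x=24: ŷ = 2.5 + 0.6·24 = 16.9; r = 17.9 − 16.9 = 1
x=26: ŷ = 2.5 + 0.6·26 = 18.1; r = 17.1 − 18.1 = -1
SSE = 0.25 + 0.25 + 1 + 2.25 + 0.25 + 1 + 1 = 6
s = √(6/5) = 1.09545
r/s = 1 / 1.09545 = 0.913

0.913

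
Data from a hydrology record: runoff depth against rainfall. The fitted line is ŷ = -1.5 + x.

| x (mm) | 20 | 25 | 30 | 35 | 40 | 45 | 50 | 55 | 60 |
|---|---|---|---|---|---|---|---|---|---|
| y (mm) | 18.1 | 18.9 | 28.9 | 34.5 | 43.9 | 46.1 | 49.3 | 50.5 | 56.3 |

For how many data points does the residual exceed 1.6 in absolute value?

x=20: ŷ = -1.5 + 20 = 18.5; e = 18.1 − 18.5 = -0.4
x=25: ŷ = -1.5 + 25 = 23.5; e = 18.9 − 23.5 = -4.6
x=30: ŷ = -1.5 + 30 = 28.5; e = 28.9 − 28.5 = 0.4
x=35: ŷ = -1.5 + 35 = 33.5; e = 34.5 − 33.5 = 1
x=40: ŷ = -1.5 + 40 = 38.5; e = 43.9 − 38.5 = 5.4
x=45: ŷ = -1.5 + 45 = 43.5; e = 46.1 − 43.5 = 2.6
x=50: ŷ = -1.5 + 50 = 48.5; e = 49.3 − 48.5 = 0.8
x=55: ŷ = -1.5 + 55 = 53.5; e = 50.5 − 53.5 = -3
x=60: ŷ = -1.5 + 60 = 58.5; e = 56.3 − 58.5 = -2.2
|e| > 1.6: x=25 (|e|=4.6), x=40 (|e|=5.4), x=45 (|e|=2.6), x=55 (|e|=3), x=60 (|e|=2.2) → 5

5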